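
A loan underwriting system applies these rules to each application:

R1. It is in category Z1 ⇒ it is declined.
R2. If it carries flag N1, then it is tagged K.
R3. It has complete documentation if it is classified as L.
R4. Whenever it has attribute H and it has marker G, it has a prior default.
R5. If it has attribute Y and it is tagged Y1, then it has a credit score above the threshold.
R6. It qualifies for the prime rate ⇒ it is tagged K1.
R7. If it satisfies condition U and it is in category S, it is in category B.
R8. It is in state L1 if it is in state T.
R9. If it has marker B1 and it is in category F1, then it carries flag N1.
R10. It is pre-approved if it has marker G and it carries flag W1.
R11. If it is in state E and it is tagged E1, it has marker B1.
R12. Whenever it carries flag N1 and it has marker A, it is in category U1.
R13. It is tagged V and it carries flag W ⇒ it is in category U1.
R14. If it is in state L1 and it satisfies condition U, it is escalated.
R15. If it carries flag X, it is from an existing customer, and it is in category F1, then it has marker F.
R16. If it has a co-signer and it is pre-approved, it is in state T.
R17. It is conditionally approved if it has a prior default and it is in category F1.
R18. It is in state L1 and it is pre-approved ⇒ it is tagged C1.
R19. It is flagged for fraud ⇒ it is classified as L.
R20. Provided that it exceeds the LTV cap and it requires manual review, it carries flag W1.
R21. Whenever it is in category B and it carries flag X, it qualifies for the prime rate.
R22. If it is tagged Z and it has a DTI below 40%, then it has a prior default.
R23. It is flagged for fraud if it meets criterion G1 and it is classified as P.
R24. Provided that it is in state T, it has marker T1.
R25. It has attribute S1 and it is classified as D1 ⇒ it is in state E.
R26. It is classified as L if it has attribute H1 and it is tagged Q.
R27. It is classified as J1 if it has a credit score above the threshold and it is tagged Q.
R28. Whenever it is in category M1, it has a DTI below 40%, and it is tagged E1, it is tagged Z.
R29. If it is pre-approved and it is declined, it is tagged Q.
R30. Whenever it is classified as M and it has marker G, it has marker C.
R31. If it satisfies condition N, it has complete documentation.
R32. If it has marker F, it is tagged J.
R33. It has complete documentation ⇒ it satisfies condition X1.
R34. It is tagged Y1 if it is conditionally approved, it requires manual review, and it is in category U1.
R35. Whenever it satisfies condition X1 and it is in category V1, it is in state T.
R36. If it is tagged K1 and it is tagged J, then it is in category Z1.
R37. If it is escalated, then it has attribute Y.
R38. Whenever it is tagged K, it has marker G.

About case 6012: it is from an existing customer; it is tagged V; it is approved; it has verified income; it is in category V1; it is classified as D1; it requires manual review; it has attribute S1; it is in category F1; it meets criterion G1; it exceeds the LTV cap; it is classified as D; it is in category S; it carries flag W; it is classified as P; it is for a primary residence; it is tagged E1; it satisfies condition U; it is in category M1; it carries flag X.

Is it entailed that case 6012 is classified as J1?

No

Forward chaining from the given facts derives: is in category B, is in category U1, has marker F, carries flag W1, qualifies for the prime rate, is flagged for fraud, is in state E, is tagged J, is tagged K1, has marker B1, is classified as L, is in category Z1, is declined, has complete documentation, carries flag N1, satisfies condition X1, is in state T, is tagged K, is in state L1, is escalated, has marker T1, has attribute Y, has marker G, is pre-approved, is tagged C1, is tagged Q.
The only rule concluding "it is classified as J1" is R27, which needs "it has a credit score above the threshold"; that is never established.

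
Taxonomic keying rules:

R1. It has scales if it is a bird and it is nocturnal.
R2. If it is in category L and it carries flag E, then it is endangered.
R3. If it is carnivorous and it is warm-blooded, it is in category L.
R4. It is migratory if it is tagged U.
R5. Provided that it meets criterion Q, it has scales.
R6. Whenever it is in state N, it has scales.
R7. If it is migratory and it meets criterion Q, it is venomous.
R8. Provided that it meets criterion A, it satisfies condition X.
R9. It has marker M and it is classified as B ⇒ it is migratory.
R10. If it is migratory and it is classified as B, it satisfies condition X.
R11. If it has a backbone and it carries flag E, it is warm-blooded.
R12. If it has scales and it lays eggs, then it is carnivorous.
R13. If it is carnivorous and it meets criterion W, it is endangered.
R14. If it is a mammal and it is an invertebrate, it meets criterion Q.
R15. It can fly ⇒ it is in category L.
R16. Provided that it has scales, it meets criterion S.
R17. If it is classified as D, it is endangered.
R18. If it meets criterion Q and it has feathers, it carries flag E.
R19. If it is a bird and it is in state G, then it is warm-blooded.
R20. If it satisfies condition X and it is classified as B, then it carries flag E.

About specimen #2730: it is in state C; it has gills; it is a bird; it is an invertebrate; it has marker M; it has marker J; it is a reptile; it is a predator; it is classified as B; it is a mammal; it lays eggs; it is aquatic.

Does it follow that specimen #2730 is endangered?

No

Forward chaining from the given facts derives: is migratory, satisfies condition X, meets criterion Q, carries flag E, has scales, is venomous, is carnivorous, meets criterion S.
Rules concluding "it is endangered": R2 needs "it is in category L"; R13 needs "it meets criterion W"; R17 needs "it is classified as D" — none of these are established.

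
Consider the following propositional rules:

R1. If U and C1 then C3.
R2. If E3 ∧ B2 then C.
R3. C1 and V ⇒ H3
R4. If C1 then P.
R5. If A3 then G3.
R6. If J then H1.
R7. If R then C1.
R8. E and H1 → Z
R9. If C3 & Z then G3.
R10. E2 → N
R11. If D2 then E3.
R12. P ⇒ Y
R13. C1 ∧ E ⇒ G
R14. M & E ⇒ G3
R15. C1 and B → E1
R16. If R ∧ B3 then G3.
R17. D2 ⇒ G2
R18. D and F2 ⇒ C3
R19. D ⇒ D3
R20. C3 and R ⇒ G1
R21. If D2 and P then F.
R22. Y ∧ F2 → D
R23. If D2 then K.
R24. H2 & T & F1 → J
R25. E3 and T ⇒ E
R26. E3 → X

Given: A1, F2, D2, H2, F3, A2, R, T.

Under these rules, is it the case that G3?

No

Forward chaining from the given facts derives: C1, E3, G2, K, E, X, P, Y, G, F, D, C3, D3, G1.
Rules concluding G3: R5 needs A3; R9 needs Z; R14 needs M; R16 needs B3 — none of these are established.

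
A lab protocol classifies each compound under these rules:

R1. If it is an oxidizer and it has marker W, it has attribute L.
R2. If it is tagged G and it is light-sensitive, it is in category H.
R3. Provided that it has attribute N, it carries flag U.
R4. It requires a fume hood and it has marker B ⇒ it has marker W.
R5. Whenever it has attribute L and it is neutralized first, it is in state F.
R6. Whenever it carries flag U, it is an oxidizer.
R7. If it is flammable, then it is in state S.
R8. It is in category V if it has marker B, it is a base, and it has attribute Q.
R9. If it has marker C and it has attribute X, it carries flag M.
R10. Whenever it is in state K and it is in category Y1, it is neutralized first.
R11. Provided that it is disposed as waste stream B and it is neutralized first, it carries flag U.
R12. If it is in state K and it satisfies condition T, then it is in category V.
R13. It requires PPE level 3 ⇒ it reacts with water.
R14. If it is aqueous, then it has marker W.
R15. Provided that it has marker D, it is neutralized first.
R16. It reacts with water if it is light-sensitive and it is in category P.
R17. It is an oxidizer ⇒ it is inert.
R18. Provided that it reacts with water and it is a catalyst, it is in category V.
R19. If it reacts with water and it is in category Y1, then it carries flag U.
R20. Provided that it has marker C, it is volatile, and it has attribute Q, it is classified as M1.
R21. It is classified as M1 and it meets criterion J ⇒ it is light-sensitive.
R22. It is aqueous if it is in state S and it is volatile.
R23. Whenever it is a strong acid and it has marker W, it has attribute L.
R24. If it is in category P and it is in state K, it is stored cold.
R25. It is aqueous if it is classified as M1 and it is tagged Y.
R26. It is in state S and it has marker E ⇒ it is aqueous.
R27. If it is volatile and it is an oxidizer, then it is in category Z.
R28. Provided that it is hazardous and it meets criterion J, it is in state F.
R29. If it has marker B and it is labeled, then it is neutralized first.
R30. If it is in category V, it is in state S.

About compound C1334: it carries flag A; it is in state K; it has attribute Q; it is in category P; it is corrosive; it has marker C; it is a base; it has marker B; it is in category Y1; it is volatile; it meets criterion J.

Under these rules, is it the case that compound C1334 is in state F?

Yes

By R8 (it has marker B, it is a base, it has attribute Q): it is in category V.
By R10 (it is in state K, it is in category Y1): it is neutralized first.
By R20 (it has marker C, it is volatile, it has attribute Q): it is classified as M1.
By R21 (it is classified as M1, it meets criterion J): it is light-sensitive.
By R30 (it is in category V): it is in state S.
By R16 (it is light-sensitive, it is in category P): it reacts with water.
By R19 (it reacts with water, it is in category Y1): it carries flag U.
By R22 (it is in state S, it is volatile): it is aqueous.
By R6 (it carries flag U): it is an oxidizer.
By R14 (it is aqueous): it has marker W.
By R1 (it is an oxidizer, it has marker W): it has attribute L.
By R5 (it has attribute L, it is neutralized first): it is in state F.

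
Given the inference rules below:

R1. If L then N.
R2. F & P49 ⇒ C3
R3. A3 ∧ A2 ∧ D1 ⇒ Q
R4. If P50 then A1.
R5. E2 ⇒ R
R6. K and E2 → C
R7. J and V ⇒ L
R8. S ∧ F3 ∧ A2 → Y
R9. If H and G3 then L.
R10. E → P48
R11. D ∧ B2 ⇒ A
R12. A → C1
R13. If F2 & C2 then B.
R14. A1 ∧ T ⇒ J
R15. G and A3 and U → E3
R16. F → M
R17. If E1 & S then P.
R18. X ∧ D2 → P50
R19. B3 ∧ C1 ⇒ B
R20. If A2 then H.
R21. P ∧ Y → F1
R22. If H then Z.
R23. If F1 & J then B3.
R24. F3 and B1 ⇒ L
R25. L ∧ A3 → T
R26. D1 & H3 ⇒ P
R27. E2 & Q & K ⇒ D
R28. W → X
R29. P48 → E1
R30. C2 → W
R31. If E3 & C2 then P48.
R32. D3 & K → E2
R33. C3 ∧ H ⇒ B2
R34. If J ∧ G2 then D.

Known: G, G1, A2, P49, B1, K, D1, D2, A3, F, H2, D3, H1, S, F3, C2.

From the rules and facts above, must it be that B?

No

Forward chaining from the given facts derives: C3, Q, Y, M, H, Z, L, T, W, E2, B2, N, R, C, D, X, A, C1, P50, A1, J.
Rules concluding B: R13 needs F2; R19 needs B3 — none of these are established.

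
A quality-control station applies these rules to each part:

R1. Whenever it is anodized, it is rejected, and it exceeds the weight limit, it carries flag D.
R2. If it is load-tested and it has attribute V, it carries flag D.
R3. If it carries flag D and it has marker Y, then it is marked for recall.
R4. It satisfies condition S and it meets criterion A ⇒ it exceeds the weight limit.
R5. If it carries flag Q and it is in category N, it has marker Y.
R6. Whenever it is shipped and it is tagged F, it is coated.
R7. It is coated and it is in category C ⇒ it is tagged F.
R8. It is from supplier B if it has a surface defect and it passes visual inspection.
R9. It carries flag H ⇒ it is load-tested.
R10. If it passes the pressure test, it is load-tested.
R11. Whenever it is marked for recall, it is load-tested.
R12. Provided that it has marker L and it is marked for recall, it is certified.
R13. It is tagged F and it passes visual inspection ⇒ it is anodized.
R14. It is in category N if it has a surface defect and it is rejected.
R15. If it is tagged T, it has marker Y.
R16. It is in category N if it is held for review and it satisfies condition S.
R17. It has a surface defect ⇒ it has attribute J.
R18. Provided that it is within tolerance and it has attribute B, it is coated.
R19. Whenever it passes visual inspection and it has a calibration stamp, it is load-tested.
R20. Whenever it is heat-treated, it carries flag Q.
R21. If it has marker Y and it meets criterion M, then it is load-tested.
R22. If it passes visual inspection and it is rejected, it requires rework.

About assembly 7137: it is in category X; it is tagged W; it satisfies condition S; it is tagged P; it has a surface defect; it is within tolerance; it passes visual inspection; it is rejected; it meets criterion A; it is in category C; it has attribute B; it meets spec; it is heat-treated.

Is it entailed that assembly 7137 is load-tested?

Yes

By R4 (it satisfies condition S, it meets criterion A): it exceeds the weight limit.
By R14 (it has a surface defect, it is rejected): it is in category N.
By R18 (it is within tolerance, it has attribute B): it is coated.
By R20 (it is heat-treated): it carries flag Q.
By R5 (it carries flag Q, it is in category N): it has marker Y.
By R7 (it is coated, it is in category C): it is tagged F.
By R13 (it is tagged F, it passes visual inspection): it is anodized.
By R1 (it is anodized, it is rejected, it exceeds the weight limit): it carries flag D.
By R3 (it carries flag D, it has marker Y): it is marked for recall.
By R11 (it is marked for recall): it is load-tested.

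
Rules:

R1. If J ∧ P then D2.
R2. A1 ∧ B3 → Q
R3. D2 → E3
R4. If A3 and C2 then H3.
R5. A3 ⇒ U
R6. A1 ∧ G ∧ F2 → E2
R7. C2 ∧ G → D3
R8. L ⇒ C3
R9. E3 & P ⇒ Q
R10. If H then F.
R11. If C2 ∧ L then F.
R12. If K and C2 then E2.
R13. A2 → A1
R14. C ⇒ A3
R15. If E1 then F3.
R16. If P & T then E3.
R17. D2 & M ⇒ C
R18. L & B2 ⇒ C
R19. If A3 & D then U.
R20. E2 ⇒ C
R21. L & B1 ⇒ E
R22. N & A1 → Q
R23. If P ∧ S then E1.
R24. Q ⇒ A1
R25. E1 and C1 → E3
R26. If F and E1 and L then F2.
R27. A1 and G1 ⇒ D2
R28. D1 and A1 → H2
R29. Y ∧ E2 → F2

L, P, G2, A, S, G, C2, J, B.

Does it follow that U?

D2  (by R1: J, P)
E3  (by R3: D2)
Q  (by R9: E3, P)
F  (by R11: C2, L)
E1  (by R23: P, S)
A1  (by R24: Q)
F2  (by R26: F, E1, L)
E2  (by R6: A1, G, F2)
C  (by R20: E2)
A3  (by R14: C)
U  (by R5: A3)

Yes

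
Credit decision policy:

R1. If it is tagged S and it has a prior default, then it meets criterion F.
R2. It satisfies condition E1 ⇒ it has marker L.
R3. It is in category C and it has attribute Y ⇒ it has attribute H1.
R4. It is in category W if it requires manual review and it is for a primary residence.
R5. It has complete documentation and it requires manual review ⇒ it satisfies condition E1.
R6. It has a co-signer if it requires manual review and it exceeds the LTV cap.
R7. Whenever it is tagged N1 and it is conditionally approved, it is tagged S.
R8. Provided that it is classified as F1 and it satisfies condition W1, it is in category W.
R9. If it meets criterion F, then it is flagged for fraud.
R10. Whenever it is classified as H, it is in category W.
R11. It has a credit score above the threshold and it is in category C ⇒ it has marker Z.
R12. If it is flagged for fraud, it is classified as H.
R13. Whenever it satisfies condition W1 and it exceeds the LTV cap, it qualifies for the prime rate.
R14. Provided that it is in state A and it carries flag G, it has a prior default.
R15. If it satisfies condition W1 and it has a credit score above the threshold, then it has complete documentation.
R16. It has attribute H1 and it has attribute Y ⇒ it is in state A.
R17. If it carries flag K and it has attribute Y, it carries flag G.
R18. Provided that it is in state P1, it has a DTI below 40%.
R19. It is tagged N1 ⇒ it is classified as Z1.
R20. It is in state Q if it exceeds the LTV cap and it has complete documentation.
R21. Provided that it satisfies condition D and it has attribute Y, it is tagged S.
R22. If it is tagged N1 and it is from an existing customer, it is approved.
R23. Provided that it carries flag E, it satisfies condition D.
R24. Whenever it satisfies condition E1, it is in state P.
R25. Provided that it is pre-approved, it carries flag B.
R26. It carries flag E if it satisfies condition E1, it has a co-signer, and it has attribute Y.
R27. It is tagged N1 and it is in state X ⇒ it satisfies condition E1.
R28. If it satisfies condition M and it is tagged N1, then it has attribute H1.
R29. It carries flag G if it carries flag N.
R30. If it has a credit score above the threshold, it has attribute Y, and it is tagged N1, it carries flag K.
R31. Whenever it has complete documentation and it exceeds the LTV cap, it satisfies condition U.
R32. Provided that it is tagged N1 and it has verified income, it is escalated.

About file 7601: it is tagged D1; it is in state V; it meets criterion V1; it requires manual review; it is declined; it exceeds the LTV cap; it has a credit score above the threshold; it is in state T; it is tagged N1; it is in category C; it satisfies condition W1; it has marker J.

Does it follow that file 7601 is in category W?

No

Forward chaining from the given facts derives: has a co-signer, has marker Z, qualifies for the prime rate, has complete documentation, is classified as Z1, is in state Q, satisfies condition U, satisfies condition E1, is in state P, has marker L.
Rules concluding "it is in category W": R4 needs "it is for a primary residence"; R8 needs "it is classified as F1"; R10 needs "it is classified as H" — none of these are established.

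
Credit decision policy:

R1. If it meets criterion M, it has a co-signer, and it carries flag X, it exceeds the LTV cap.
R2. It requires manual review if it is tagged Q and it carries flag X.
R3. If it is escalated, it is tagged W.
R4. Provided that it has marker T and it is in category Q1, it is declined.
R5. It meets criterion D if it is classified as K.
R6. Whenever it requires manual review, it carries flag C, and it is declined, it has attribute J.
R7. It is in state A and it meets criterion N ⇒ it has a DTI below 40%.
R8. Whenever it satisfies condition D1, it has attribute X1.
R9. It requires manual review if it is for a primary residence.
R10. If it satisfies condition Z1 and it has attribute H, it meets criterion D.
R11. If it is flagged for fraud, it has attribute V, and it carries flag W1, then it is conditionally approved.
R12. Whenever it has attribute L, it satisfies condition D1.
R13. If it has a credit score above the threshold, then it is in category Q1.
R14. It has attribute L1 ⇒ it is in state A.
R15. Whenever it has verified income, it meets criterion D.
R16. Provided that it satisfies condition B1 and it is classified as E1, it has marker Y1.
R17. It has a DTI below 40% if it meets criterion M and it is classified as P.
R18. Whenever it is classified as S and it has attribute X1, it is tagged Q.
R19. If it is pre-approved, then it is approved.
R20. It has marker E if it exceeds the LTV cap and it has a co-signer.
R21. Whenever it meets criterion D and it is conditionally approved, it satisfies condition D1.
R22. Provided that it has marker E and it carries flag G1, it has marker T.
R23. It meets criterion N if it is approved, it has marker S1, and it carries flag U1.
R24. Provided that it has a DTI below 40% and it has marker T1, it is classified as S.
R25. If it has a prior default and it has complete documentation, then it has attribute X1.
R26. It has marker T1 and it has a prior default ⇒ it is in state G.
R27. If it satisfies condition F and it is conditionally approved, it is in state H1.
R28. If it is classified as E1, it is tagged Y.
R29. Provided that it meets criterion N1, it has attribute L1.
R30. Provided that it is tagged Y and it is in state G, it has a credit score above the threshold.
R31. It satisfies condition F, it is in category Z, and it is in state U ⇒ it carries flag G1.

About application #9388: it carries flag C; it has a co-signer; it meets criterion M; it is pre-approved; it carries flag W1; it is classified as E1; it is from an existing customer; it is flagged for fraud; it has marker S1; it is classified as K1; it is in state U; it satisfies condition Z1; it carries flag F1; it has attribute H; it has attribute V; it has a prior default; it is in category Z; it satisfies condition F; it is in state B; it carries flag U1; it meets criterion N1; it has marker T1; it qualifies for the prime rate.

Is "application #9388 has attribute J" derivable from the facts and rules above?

Forward chaining from the given facts derives: meets criterion D, is conditionally approved, is approved, satisfies condition D1, meets criterion N, is in state G, is in state H1, is tagged Y, has attribute L1, has a credit score above the threshold, carries flag G1, has attribute X1, is in category Q1, is in state A, has a DTI below 40%, is classified as S, is tagged Q.
The only rule concluding "it has attribute J" is R6, which needs "it requires manual review"; that is never established.

No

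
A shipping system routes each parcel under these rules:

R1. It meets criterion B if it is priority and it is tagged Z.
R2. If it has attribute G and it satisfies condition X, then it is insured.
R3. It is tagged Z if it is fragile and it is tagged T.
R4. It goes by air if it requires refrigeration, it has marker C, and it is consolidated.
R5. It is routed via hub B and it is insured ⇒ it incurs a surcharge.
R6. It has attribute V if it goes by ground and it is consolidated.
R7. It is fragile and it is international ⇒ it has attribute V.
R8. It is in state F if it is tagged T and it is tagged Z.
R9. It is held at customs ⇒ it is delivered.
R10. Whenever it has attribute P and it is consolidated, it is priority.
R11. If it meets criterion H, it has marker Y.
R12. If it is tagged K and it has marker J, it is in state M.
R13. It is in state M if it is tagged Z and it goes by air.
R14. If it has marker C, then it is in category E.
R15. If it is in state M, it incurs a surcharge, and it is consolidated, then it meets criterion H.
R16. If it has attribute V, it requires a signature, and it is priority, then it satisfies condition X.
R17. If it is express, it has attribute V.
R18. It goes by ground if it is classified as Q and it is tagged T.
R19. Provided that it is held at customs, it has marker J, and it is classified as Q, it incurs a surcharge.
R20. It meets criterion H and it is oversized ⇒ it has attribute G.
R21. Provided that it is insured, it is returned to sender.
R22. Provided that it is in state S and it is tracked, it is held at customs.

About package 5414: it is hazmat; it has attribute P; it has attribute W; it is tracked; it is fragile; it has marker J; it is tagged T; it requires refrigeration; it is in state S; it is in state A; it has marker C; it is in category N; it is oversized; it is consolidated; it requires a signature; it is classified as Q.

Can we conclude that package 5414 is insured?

By R3 (it is fragile, it is tagged T): it is tagged Z.
By R4 (it requires refrigeration, it has marker C, it is consolidated): it goes by air.
By R10 (it has attribute P, it is consolidated): it is priority.
By R13 (it is tagged Z, it goes by air): it is in state M.
By R18 (it is classified as Q, it is tagged T): it goes by ground.
By R22 (it is in state S, it is tracked): it is held at customs.
By R6 (it goes by ground, it is consolidated): it has attribute V.
By R16 (it has attribute V, it requires a signature, it is priority): it satisfies condition X.
By R19 (it is held at customs, it has marker J, it is classified as Q): it incurs a surcharge.
By R15 (it is in state M, it incurs a surcharge, it is consolidated): it meets criterion H.
By R20 (it meets criterion H, it is oversized): it has attribute G.
By R2 (it has attribute G, it satisfies condition X): it is insured.

Yes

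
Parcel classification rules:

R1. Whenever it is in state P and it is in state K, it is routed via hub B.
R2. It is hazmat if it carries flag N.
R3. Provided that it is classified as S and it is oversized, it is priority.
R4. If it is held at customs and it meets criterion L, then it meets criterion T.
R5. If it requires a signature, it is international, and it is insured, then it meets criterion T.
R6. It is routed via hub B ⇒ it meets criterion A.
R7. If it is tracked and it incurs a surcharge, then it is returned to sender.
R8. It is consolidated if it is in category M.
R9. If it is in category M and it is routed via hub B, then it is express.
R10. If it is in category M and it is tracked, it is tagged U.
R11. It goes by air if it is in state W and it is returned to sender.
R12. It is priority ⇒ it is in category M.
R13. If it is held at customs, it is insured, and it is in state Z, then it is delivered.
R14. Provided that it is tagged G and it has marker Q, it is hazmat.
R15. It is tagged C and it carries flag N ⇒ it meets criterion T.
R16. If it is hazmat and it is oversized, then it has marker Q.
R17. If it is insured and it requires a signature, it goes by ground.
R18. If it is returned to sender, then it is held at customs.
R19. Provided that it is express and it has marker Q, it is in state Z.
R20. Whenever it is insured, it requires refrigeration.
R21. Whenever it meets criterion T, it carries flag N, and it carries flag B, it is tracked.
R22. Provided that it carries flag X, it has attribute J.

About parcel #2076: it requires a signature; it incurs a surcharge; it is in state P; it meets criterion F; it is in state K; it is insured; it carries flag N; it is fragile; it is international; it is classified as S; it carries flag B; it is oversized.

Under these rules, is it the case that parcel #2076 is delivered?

Yes

By R1 (it is in state P, it is in state K): it is routed via hub B.
By R2 (it carries flag N): it is hazmat.
By R3 (it is classified as S, it is oversized): it is priority.
By R5 (it requires a signature, it is international, it is insured): it meets criterion T.
By R12 (it is priority): it is in category M.
By R16 (it is hazmat, it is oversized): it has marker Q.
By R21 (it meets criterion T, it carries flag N, it carries flag B): it is tracked.
By R7 (it is tracked, it incurs a surcharge): it is returned to sender.
By R9 (it is in category M, it is routed via hub B): it is express.
By R18 (it is returned to sender): it is held at customs.
By R19 (it is express, it has marker Q): it is in state Z.
By R13 (it is held at customs, it is insured, it is in state Z): it is delivered.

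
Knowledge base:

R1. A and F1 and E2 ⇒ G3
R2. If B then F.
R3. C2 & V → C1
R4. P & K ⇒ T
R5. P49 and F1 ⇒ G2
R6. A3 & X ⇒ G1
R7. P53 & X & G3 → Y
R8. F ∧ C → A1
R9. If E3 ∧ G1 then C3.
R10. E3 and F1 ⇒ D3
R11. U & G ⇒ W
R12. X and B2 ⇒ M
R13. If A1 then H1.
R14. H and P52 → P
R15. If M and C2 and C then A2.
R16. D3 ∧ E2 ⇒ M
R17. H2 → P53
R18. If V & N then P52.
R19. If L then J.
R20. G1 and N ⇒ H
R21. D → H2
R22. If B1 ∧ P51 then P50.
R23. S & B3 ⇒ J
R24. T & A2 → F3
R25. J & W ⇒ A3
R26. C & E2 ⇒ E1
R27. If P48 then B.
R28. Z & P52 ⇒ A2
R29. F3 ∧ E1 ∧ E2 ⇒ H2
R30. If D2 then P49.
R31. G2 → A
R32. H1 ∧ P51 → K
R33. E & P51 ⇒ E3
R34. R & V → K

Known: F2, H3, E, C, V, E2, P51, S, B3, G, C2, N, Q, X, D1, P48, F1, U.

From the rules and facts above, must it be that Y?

Forward chaining from the given facts derives: C1, W, P52, J, A3, E1, B, E3, F, G1, A1, C3, D3, H1, M, H, K, P, A2, T, F3, H2, P53.
The only rule concluding Y is R7, which needs G3; that is never established.

No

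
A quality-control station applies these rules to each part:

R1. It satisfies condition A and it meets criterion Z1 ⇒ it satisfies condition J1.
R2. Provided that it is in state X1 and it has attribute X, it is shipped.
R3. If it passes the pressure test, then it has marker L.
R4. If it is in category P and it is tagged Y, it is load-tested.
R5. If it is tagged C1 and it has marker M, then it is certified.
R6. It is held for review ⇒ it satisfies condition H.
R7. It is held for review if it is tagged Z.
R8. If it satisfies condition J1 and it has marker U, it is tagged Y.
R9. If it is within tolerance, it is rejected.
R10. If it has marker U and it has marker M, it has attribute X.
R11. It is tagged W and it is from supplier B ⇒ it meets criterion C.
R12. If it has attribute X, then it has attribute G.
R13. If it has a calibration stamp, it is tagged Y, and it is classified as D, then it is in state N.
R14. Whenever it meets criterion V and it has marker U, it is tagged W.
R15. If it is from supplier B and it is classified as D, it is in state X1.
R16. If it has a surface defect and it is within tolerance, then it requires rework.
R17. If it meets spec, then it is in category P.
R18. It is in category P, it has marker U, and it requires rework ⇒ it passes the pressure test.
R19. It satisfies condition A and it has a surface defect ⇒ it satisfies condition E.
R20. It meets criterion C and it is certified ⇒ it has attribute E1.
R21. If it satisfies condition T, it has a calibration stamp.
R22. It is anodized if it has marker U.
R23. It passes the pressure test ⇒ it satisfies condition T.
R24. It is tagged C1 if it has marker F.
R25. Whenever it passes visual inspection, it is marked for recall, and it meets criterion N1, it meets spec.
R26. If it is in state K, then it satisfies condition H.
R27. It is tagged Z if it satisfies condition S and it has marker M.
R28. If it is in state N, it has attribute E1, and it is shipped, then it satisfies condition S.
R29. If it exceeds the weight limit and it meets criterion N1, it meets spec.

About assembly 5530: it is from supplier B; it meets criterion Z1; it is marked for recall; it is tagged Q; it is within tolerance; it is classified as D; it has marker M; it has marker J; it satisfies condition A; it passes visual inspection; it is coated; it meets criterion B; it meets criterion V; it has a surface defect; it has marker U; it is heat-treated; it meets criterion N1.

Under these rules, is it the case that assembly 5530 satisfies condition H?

No

Forward chaining from the given facts derives: satisfies condition J1, is tagged Y, is rejected, has attribute X, has attribute G, is tagged W, is in state X1, requires rework, satisfies condition E, is anodized, meets spec, is shipped, meets criterion C, is in category P, passes the pressure test, satisfies condition T, has marker L, is load-tested, has a calibration stamp, is in state N.
Rules concluding "it satisfies condition H": R6 needs "it is held for review"; R26 needs "it is in state K" — none of these are established.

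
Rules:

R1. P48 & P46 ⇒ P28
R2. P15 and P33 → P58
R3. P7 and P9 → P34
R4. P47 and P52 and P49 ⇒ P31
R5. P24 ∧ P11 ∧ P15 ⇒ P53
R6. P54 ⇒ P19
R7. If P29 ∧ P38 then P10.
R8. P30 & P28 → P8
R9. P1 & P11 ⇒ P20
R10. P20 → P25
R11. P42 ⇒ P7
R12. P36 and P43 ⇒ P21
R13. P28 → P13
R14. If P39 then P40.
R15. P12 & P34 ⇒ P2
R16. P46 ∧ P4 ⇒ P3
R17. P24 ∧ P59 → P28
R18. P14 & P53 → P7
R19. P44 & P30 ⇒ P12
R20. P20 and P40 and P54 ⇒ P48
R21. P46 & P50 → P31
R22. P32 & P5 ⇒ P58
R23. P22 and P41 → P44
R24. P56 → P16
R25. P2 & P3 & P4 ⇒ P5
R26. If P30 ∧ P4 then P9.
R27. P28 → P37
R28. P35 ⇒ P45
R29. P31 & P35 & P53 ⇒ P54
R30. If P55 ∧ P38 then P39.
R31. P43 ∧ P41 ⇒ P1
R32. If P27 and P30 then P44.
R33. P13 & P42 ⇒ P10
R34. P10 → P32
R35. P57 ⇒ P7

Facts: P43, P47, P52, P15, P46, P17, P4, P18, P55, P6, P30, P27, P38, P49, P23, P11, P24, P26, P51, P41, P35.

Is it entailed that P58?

Forward chaining from the given facts derives: P31, P53, P3, P9, P45, P54, P39, P1, P44, P19, P20, P25, P40, P12, P48, P28, P8, P13, P37.
Rules concluding P58: R2 needs P33; R22 needs P32 — none of these are established.

No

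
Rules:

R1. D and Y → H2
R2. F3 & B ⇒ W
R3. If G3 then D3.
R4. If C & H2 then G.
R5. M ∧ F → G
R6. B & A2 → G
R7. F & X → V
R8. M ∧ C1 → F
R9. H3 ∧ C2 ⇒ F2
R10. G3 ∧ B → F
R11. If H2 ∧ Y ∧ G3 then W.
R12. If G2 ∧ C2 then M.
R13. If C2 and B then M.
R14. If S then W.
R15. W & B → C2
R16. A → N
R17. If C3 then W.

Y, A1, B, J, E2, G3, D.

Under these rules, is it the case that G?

Yes

H2  (by R1: D, Y)
F  (by R10: G3, B)
W  (by R11: H2, Y, G3)
C2  (by R15: W, B)
M  (by R13: C2, B)
G  (by R5: M, F)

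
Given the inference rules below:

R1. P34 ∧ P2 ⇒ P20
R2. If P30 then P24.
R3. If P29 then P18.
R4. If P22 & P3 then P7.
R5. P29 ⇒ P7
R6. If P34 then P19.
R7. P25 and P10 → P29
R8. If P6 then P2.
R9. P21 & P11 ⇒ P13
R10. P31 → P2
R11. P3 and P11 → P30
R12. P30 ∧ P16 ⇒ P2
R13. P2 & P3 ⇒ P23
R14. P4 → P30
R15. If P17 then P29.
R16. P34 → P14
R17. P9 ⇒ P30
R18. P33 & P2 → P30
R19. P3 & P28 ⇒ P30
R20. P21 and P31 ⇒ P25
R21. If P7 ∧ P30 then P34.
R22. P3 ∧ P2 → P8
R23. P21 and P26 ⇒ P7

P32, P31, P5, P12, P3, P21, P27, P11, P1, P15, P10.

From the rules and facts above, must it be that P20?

Yes

P2  (by R10: P31)
P30  (by R11: P3, P11)
P25  (by R20: P21, P31)
P29  (by R7: P25, P10)
P7  (by R5: P29)
P34  (by R21: P7, P30)
P20  (by R1: P34, P2)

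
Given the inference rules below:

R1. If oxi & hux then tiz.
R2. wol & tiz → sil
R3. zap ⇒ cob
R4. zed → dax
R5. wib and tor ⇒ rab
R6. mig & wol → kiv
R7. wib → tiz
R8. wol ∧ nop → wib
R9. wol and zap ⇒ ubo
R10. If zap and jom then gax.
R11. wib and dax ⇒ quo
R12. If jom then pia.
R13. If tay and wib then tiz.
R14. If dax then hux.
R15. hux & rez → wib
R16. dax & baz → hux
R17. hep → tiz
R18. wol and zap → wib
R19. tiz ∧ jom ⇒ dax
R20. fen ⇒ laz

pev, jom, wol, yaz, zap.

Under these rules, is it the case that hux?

Yes

wib  (by R18: wol, zap)
tiz  (by R7: wib)
dax  (by R19: tiz, jom)
hux  (by R14: dax)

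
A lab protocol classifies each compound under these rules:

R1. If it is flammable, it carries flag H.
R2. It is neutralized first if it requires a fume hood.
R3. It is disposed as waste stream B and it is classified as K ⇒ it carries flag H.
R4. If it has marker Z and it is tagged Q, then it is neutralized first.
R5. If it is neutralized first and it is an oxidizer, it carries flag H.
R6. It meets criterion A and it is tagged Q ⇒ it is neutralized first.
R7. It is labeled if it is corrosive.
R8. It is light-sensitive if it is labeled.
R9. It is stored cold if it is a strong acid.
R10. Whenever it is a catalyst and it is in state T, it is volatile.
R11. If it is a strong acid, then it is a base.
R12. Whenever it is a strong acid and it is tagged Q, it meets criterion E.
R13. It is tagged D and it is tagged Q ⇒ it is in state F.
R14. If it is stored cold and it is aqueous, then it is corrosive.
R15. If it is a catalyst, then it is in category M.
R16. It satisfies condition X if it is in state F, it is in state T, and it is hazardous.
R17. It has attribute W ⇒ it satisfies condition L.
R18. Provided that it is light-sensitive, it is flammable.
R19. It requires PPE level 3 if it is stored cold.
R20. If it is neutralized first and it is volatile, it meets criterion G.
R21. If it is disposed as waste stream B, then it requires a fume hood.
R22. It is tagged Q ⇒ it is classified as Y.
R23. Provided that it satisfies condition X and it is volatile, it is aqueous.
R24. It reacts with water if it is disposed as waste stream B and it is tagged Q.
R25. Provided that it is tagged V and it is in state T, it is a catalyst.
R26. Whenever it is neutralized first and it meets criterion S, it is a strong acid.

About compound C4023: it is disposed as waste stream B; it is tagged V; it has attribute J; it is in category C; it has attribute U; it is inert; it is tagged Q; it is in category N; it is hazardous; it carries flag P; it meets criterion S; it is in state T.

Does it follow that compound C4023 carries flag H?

Forward chaining from the given facts derives: requires a fume hood, is classified as Y, reacts with water, is a catalyst, is neutralized first, is volatile, is in category M, meets criterion G, is a strong acid, is stored cold, is a base, meets criterion E, requires PPE level 3.
Rules concluding "it carries flag H": R1 needs "it is flammable"; R3 needs "it is classified as K"; R5 needs "it is an oxidizer" — none of these are established.

No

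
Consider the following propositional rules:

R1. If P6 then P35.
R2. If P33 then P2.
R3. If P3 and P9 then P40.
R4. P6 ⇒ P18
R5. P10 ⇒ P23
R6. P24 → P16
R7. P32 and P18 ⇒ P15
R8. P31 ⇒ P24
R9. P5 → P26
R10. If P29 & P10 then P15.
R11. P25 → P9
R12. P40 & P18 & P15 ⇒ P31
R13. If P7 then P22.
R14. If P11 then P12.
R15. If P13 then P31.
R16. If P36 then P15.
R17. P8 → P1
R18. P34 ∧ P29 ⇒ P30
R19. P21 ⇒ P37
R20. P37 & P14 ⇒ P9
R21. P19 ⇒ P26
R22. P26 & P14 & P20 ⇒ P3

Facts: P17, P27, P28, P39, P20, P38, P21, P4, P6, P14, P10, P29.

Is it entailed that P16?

No

Forward chaining from the given facts derives: P35, P18, P23, P15, P37, P9.
The only rule concluding P16 is R6, which needs P24; that is never established.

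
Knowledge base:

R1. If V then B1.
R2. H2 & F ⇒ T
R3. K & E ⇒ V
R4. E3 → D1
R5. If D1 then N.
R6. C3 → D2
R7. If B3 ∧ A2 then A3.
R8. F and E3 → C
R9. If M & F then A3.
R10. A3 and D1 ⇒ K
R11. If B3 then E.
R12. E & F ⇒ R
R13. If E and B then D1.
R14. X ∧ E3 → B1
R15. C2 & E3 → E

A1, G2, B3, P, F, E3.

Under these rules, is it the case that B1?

No

Forward chaining from the given facts derives: D1, N, C, E, R.
Rules concluding B1: R1 needs V; R14 needs X — none of these are established.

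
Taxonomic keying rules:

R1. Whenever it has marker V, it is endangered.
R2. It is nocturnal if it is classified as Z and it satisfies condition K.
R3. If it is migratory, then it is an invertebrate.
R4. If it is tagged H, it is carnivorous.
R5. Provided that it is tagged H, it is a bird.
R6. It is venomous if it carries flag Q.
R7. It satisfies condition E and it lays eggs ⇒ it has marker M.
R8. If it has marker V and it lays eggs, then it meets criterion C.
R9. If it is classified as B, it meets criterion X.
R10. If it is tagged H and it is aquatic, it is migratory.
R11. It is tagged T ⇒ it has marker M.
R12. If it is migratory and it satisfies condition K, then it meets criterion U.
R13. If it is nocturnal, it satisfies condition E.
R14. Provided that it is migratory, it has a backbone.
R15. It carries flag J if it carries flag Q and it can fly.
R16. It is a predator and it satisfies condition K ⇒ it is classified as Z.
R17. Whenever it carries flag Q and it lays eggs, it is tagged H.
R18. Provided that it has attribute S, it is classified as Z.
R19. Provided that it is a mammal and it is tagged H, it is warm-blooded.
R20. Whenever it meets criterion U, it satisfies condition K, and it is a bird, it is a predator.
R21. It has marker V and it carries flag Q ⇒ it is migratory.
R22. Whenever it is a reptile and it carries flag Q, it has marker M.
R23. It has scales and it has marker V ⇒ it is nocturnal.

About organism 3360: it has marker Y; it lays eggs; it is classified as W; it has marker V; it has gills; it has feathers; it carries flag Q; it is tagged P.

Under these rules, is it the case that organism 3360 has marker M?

Forward chaining from the given facts derives: is endangered, is venomous, meets criterion C, is tagged H, is migratory, is an invertebrate, is carnivorous, is a bird, has a backbone.
Rules concluding "it has marker M": R7 needs "it satisfies condition E"; R11 needs "it is tagged T"; R22 needs "it is a reptile" — none of these are established.

No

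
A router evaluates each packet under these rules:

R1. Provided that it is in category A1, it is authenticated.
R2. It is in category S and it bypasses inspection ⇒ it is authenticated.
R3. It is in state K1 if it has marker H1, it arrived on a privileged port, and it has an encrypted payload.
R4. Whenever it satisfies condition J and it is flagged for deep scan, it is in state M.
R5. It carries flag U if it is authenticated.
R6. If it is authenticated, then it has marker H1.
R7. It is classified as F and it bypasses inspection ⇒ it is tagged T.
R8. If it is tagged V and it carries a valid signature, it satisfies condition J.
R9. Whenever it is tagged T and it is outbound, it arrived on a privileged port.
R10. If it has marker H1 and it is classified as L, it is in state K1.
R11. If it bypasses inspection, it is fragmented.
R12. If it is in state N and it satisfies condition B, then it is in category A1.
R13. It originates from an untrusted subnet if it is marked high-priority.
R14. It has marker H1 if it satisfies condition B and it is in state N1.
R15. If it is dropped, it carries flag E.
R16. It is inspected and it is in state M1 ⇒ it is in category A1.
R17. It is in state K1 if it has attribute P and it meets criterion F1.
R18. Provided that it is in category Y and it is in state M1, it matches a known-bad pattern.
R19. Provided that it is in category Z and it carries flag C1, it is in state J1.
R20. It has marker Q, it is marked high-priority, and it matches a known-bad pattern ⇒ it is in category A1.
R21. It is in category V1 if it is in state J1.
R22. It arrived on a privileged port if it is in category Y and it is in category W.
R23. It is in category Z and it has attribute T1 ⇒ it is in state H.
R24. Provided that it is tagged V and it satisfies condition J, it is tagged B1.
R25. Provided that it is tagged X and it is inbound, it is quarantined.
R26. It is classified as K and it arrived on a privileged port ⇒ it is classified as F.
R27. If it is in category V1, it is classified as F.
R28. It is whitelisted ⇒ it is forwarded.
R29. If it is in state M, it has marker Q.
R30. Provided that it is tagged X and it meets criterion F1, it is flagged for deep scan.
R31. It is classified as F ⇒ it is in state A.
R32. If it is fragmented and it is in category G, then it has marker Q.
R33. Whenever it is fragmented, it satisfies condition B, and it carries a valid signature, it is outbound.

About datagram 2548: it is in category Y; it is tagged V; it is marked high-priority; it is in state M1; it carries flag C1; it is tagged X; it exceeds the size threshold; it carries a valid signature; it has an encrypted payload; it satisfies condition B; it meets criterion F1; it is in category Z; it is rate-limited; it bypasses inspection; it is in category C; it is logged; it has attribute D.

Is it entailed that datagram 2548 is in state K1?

By R8 (it is tagged V, it carries a valid signature): it satisfies condition J.
By R11 (it bypasses inspection): it is fragmented.
By R18 (it is in category Y, it is in state M1): it matches a known-bad pattern.
By R19 (it is in category Z, it carries flag C1): it is in state J1.
By R21 (it is in state J1): it is in category V1.
By R27 (it is in category V1): it is classified as F.
By R30 (it is tagged X, it meets criterion F1): it is flagged for deep scan.
By R33 (it is fragmented, it satisfies condition B, it carries a valid signature): it is outbound.
By R4 (it satisfies condition J, it is flagged for deep scan): it is in state M.
By R7 (it is classified as F, it bypasses inspection): it is tagged T.
By R9 (it is tagged T, it is outbound): it arrived on a privileged port.
By R29 (it is in state M): it has marker Q.
By R20 (it has marker Q, it is marked high-priority, it matches a known-bad pattern): it is in category A1.
By R1 (it is in category A1): it is authenticated.
By R6 (it is authenticated): it has marker H1.
By R3 (it has marker H1, it arrived on a privileged port, it has an encrypted payload): it is in state K1.

Yes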